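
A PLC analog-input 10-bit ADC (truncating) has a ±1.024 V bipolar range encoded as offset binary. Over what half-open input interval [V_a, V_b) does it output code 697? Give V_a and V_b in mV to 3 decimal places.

[370.000 mV, 372.000 mV)

LSB = 2.048/2^10 = 2.000 mV.
V_a = V_low + 697·LSB = 0.37 V; V_b = V_low + 698·LSB = 0.372 V.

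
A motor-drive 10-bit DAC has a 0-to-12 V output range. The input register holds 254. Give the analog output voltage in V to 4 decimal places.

LSB = 12 V / 2^10 = 11.719 mV.
V_out = 0 + 254 × 0.0117188 V = 2.97656 V.

2.9766 V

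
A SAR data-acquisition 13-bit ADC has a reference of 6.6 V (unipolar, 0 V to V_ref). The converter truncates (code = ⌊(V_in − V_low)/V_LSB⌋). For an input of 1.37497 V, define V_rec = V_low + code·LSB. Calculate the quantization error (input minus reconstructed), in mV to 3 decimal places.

0.507 mV

LSB = 6.6/2^13 = 0.806 mV.
(V_in − V_low)/LSB = (1.37497 − 0)/0.000805664 = 1706.6294 → code 1706 (floor).
Code 1706 maps back to 0 + 1706×0.000805664 V = 1.3744629 V.
Difference: 0.000507109 V → 0.507 mV.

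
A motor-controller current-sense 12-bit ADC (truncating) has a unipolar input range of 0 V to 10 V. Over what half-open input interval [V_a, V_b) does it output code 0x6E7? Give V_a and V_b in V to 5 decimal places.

LSB = 10/2^12 = 2.441 mV.
Code 0x6E7 = 1767 decimal.
V_a = V_low + 1767·LSB = 4.31396 V; V_b = V_low + 1768·LSB = 4.31641 V.

[4.31396 V, 4.31641 V)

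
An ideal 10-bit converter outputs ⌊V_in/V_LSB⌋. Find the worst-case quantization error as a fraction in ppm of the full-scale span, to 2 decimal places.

976.56 ppm

Truncating → worst-case error = 1 LSB = V_FS/2^10, so 1e+06/1024 = 976.562 ppm of full scale.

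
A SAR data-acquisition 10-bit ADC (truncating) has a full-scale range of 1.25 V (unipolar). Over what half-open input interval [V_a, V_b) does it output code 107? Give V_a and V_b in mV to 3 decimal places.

[130.615 mV, 131.836 mV)

LSB = 1.25/2^10 = 1.221 mV.
V_a = V_low + 107·LSB = 0.130615 V; V_b = V_low + 108·LSB = 0.131836 V.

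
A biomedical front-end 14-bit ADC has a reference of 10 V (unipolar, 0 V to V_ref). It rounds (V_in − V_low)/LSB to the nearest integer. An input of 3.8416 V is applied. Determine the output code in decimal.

code 6294

With 16384 levels over 10 V, one step is 0.610 mV.
(V_in − V_low)/LSB = (3.8416 − 0) / 0.000610352 = 6294.077.
round(6294.077) = 6294.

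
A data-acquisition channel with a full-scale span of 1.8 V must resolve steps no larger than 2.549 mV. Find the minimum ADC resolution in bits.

10 bits

Number of steps required ≥ 1.8 V / 2.549 mV = 706.16.
Need 2^N ≥ 706.16; 2^9 = 512, 2^10 = 1024.
Minimum N = 10.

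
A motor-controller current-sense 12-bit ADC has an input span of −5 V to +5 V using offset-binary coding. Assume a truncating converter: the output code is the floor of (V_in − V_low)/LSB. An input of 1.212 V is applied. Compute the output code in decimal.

code 2544

LSB = 10 V / 4096 = 2.441 mV.
(V_in − V_low)/LSB = (1.212 − (−5)) / 0.00244141 = 2544.435.
Floor → code 2544.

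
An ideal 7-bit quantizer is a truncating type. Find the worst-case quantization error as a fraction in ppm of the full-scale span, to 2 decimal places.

Truncating → worst-case error = 1 LSB = V_FS/2^7, so 1e+06/128 = 7812.5 ppm of full scale.

7812.50 ppm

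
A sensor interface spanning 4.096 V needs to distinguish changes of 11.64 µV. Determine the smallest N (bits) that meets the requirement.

19 bits

Number of steps required ≥ 4.096 V / 11.64 µV = 351890.03.
Need 2^N ≥ 351890.03; 2^18 = 262144, 2^19 = 524288.
Minimum N = 19.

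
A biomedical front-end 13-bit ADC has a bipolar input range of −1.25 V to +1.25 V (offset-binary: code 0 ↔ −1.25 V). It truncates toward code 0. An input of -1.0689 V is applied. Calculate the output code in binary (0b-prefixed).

code 0b1001010001 (decimal 593)

LSB = 2.5 V / 8192 = 305.18 µV.
Input sits at 593.428 steps above V_low.
So the output code is 593.
In binary (0b-prefixed): 0b1001010001.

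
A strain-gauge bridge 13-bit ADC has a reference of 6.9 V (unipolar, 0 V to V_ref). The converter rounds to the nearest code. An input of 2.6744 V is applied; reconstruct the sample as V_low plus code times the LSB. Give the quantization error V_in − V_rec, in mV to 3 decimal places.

Step size: 6.9 V ÷ 2^13 = 0.842 mV.
(2.6744 − 0)/0.000842285 = 3175.1717; round gives code 3175.
Code 3175 maps back to 0 + 3175×0.000842285 V = 2.6742554 V.
V_in − V_rec = 0.000144629 V = 0.145 mV.

0.145 mV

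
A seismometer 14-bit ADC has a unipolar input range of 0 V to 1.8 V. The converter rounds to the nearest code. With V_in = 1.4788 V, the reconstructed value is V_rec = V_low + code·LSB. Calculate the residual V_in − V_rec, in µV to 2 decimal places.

40.23 µV

Step size: 1.8 V ÷ 2^14 = 109.86 µV.
(1.4788 − 0)/0.000109863 = 13460.3662; round gives code 13460.
Code 13460 maps back to 0 + 13460×0.000109863 V = 1.4787598 V.
Difference: 4.02344e-05 V → 40.23 µV.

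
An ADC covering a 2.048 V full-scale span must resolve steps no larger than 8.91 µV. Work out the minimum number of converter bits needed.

Number of steps required ≥ 2.048 V / 8.91 µV = 229854.10.
Need 2^N ≥ 229854.10; 2^17 = 131072, 2^18 = 262144.
Minimum N = 18.

18 bits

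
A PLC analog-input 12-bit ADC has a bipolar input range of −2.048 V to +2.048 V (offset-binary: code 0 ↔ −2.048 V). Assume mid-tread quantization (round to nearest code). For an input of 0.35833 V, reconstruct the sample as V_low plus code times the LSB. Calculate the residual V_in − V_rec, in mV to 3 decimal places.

0.330 mV

Step size: 4.096 V ÷ 2^12 = 1.000 mV.
(0.35833 − (−2.048))/0.001 = 2406.3300; round gives code 2406.
Code 2406 maps back to (−2.048) + 2406×0.001 V = 0.358 V.
Difference: 0.00033 V → 0.330 mV.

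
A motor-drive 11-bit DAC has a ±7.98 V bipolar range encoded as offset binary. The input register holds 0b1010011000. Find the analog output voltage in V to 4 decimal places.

-2.8055 V

LSB = 15.96 V / 2^11 = 7.793 mV.
Code 0b1010011000 = 664 decimal.
V_out = (−7.98) + 664 × 0.00779297 V = -2.80547 V.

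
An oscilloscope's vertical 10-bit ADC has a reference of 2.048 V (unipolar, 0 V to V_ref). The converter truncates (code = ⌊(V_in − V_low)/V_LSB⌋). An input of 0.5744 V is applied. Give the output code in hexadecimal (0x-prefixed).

Full-scale span = 2.048 V; LSB = 2.048/2^10 = 2.000 mV.
(0.5744 − 0) / 0.002 = 287.200 LSBs.
So the output code is 287.
In hexadecimal (0x-prefixed): 0x11F.

code 0x11F (decimal 287)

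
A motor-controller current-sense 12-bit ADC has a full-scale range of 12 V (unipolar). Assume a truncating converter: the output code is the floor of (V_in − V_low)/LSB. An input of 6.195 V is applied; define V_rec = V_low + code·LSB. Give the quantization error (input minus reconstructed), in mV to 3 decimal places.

1.641 mV

Step size: 12 V ÷ 2^12 = 2.930 mV.
(V_in − V_low)/LSB = (6.195 − 0)/0.00292969 = 2114.5600 → code 2114 (floor).
Code 2114 maps back to 0 + 2114×0.00292969 V = 6.1933594 V.
Error = 6.195 − 6.1933594 = 0.00164062 V = 1.641 mV.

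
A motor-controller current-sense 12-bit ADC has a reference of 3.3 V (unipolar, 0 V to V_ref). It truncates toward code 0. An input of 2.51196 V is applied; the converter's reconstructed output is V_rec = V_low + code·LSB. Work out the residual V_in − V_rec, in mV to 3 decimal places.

One LSB is 3.3 V / 4096 = 0.806 mV.
Scaled input = 3117.8752 LSBs, so code = 3117.
Reconstructed: 2.5112549 V.
V_in − V_rec = 0.000705117 V = 0.705 mV.

0.705 mV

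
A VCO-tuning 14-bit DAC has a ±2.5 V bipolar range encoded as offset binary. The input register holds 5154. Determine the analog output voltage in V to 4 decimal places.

LSB = 5 V / 2^14 = 305.18 µV.
V_out = (−2.5) + 5154 × 0.000305176 V = -0.927124 V.

-0.9271 V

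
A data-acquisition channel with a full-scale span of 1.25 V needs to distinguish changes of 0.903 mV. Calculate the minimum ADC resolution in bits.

11 bits

Number of steps required ≥ 1.25 V / 0.903 mV = 1384.27.
Need 2^N ≥ 1384.27; 2^10 = 1024, 2^11 = 2048.
Minimum N = 11.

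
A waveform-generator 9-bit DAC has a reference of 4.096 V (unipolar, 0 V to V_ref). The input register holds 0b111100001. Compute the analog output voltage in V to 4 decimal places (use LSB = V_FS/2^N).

LSB = 4.096 V / 2^9 = 8.000 mV.
Code 0b111100001 = 481 decimal.
V_out = 0 + 481 × 0.008 V = 3.848 V.

3.8480 V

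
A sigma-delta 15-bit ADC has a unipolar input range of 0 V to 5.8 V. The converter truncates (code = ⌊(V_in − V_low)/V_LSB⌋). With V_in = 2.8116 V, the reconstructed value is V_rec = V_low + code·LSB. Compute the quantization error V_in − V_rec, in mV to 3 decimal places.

LSB = 5.8/2^15 = 177.00 µV.
(V_in − V_low)/LSB = (2.8116 − 0)/0.000177002 = 15884.5705 → code 15884 (floor).
V_rec = 0 + 15884·0.000177002 = 2.811499 V.
V_in − V_rec = 0.000100977 V = 0.101 mV.

0.101 mV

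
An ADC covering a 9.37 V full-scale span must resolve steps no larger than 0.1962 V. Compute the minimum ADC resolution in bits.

Number of steps required ≥ 9.37 V / 0.1962 V = 47.76.
Need 2^N ≥ 47.76; 2^5 = 32, 2^6 = 64.
Minimum N = 6.

6 bits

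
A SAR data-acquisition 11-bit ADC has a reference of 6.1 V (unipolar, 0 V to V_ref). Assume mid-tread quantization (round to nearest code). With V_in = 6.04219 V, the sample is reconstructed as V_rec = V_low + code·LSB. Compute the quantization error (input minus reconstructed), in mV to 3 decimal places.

-1.218 mV

Step size: 6.1 V ÷ 2^11 = 2.979 mV.
Scaled input = 2028.5910 LSBs, so code = 2029.
Code 2029 maps back to 0 + 2029×0.00297852 V = 6.0434082 V.
Error = 6.04219 − 6.0434082 = -0.0012182 V = -1.218 mV.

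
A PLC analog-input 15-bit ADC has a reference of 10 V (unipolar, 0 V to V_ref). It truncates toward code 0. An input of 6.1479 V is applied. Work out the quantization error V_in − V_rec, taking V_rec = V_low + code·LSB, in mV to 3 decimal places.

0.134 mV

LSB = 10/2^15 = 305.18 µV.
Scaled input = 20145.4387 LSBs, so code = 20145.
Reconstructed: 6.1477661 V.
Error = 6.1479 − 6.1477661 = 0.000133887 V = 0.134 mV.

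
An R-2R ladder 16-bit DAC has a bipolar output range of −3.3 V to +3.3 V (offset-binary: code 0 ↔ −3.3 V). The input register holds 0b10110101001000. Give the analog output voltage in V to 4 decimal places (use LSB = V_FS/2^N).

LSB = 6.6 V / 2^16 = 100.71 µV.
Code 0b10110101001000 = 11592 decimal.
V_out = (−3.3) + 11592 × 0.000100708 V = -2.13259 V.

-2.1326 V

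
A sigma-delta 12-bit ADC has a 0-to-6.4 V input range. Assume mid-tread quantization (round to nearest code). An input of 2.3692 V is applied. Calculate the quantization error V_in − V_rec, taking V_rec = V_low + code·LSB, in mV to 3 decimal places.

0.450 mV

One LSB is 6.4 V / 4096 = 1.562 mV.
(V_in − V_low)/LSB = (2.3692 − 0)/0.0015625 = 1516.2880 → code 1516 (round).
Reconstructed: 2.36875 V.
V_in − V_rec = 0.00045 V = 0.450 mV.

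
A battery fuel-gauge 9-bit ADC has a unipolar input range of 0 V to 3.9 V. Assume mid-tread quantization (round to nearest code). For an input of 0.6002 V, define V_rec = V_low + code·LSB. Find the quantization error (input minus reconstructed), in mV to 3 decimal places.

-1.558 mV

Step size: 3.9 V ÷ 2^9 = 7.617 mV.
Scaled input = 78.7955 LSBs, so code = 79.
V_rec = 0 + 79·0.00761719 = 0.60175781 V.
Error = 0.6002 − 0.60175781 = -0.00155781 V = -1.558 mV.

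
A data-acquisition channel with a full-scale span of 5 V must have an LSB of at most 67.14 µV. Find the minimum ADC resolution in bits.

17 bits

Number of steps required ≥ 5 V / 67.14 µV = 74471.25.
Need 2^N ≥ 74471.25; 2^16 = 65536, 2^17 = 131072.
Minimum N = 17.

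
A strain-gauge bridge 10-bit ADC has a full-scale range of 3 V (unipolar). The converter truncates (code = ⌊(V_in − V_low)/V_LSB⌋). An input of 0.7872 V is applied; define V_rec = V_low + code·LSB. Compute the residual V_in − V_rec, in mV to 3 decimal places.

2.044 mV

LSB = 3/2^10 = 2.930 mV.
Scaled input = 268.6976 LSBs, so code = 268.
Code 268 maps back to 0 + 268×0.00292969 V = 0.78515625 V.
Difference: 0.00204375 V → 2.044 mV.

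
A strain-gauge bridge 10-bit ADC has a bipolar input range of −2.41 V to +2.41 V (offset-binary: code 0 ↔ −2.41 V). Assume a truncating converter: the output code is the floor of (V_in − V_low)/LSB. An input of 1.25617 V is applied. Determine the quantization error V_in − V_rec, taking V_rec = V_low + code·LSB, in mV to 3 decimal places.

One LSB is 4.82 V / 1024 = 4.707 mV.
(1.25617 − (−2.41))/0.00470703 = 778.8710; ⌊·⌋ gives code 778.
Code 778 maps back to (−2.41) + 778×0.00470703 V = 1.2520703 V.
Error = 1.25617 − 1.2520703 = 0.00409969 V = 4.100 mV.

4.100 mV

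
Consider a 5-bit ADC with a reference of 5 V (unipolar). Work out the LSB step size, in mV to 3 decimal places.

156.250 mV

Full-scale span = 5 V.
LSB = 5 / 2^5 = 5 / 32 = 0.15625 V = 156.250 mV.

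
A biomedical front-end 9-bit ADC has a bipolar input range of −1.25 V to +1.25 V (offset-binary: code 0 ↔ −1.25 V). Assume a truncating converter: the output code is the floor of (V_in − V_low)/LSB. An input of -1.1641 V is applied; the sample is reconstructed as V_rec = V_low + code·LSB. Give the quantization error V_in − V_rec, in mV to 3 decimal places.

One LSB is 2.5 V / 512 = 4.883 mV.
Scaled input = 17.5923 LSBs, so code = 17.
V_rec = (−1.25) + 17·0.00488281 = -1.1669922 V.
V_in − V_rec = 0.00289219 V = 2.892 mV.

2.892 mV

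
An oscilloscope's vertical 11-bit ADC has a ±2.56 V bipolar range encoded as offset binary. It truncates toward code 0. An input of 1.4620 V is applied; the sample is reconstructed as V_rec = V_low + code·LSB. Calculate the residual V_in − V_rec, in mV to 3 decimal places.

2.000 mV

Step size: 5.12 V ÷ 2^11 = 2.500 mV.
(V_in − V_low)/LSB = (1.4620 − (−2.56))/0.0025 = 1608.8000 → code 1608 (floor).
V_rec = (−2.56) + 1608·0.0025 = 1.46 V.
Difference: 0.002 V → 2.000 mV.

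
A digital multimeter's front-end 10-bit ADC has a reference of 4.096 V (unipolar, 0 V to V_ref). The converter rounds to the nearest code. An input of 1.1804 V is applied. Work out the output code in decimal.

code 295

With 1024 levels over 4.096 V, one step is 4.000 mV.
(V_in − V_low)/LSB = (1.1804 − 0) / 0.004 = 295.100.
So the output code is 295.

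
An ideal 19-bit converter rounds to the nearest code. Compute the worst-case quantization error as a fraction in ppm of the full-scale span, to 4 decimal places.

Rounding → worst-case error = ½ LSB = V_FS/2^20, so 1e+06/1048576 = 0.953674 ppm of full scale.

0.9537 ppm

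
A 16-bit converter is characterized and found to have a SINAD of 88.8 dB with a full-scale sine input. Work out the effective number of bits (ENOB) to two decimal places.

14.46 bits

ENOB = (SINAD − 1.76) / 6.02 = (88.8 − 1.76)/6.02 = 14.458.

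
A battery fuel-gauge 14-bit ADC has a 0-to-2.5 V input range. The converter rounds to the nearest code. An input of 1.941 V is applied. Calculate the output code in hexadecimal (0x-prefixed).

Full-scale span = 2.5 V; LSB = 2.5/2^14 = 152.59 µV.
(V_in − V_low)/LSB = (1.941 − 0) / 0.000152588 = 12720.538.
So the output code is 12721.
In hexadecimal (0x-prefixed): 0x31B1.

code 0x31B1 (decimal 12721)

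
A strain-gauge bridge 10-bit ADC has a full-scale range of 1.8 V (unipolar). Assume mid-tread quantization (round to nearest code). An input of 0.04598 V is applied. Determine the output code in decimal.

LSB = 1.8 V / 1024 = 1.758 mV.
(0.04598 − 0) / 0.00175781 = 26.158 LSBs.
Round → code 26.

code 26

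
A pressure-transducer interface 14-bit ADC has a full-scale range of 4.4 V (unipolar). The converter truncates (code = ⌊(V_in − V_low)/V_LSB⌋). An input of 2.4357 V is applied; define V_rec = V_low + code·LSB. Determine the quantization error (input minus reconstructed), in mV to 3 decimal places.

LSB = 4.4/2^14 = 268.55 µV.
Scaled input = 9069.6611 LSBs, so code = 9069.
Reconstructed: 2.4355225 V.
V_in − V_rec = 0.000177539 V = 0.178 mV.

0.178 mV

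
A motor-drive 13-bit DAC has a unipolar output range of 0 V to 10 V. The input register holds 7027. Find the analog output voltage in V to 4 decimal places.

8.5779 V

LSB = 10 V / 2^13 = 1.221 mV.
V_out = 0 + 7027 × 0.0012207 V = 8.57788 V.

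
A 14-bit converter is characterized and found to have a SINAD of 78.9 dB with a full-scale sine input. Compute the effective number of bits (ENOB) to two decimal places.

ENOB = (SINAD − 1.76) / 6.02 = (78.9 − 1.76)/6.02 = 12.814.

12.81 bits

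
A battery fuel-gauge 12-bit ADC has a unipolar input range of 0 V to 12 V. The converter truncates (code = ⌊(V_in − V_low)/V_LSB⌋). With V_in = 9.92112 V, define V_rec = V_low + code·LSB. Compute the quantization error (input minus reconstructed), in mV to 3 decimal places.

1.198 mV

One LSB is 12 V / 4096 = 2.930 mV.
Scaled input = 3386.4090 LSBs, so code = 3386.
V_rec = 0 + 3386·0.00292969 = 9.9199219 V.
Error = 9.92112 − 9.9199219 = 0.00119812 V = 1.198 mV.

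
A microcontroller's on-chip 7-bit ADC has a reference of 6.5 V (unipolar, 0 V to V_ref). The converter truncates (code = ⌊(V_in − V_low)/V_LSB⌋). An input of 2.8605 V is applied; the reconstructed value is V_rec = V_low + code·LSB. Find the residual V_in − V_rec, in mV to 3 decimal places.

16.750 mV

LSB = 6.5/2^7 = 50.781 mV.
Scaled input = 56.3298 LSBs, so code = 56.
Reconstructed: 2.84375 V.
Difference: 0.01675 V → 16.750 mV.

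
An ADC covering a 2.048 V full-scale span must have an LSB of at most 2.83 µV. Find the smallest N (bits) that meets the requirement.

20 bits

Number of steps required ≥ 2.048 V / 2.83 µV = 723674.91.
Need 2^N ≥ 723674.91; 2^19 = 524288, 2^20 = 1048576.
Minimum N = 20.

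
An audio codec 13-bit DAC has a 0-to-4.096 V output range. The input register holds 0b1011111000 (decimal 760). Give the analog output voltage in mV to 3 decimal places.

380.000 mV

LSB = 4.096 V / 2^13 = 0.500 mV.
Code 0b1011111000 = 760 decimal.
V_out = 0 + 760 × 0.0005 V = 0.38 V.
= 380.000 mV.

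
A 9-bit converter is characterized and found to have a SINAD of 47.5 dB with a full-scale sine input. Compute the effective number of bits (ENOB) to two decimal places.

ENOB = (SINAD − 1.76) / 6.02 = (47.5 − 1.76)/6.02 = 7.598.

7.60 bits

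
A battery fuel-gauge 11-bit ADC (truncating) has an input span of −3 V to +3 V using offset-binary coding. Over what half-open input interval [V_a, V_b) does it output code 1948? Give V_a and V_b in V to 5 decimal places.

[2.70703 V, 2.70996 V)

LSB = 6/2^11 = 2.930 mV.
V_a = V_low + 1948·LSB = 2.70703 V; V_b = V_low + 1949·LSB = 2.70996 V.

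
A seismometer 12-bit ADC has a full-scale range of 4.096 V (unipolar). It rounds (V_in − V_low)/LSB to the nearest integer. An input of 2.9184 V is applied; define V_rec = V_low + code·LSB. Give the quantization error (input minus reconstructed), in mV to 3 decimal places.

One LSB is 4.096 V / 4096 = 1.000 mV.
(V_in − V_low)/LSB = (2.9184 − 0)/0.001 = 2918.4000 → code 2918 (round).
V_rec = 0 + 2918·0.001 = 2.918 V.
Difference: 0.0004 V → 0.400 mV.

0.400 mV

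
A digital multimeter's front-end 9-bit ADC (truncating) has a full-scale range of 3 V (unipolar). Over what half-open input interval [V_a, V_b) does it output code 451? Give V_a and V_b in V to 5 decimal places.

[2.64258 V, 2.64844 V)

LSB = 3/2^9 = 5.859 mV.
V_a = V_low + 451·LSB = 2.64258 V; V_b = V_low + 452·LSB = 2.64844 V.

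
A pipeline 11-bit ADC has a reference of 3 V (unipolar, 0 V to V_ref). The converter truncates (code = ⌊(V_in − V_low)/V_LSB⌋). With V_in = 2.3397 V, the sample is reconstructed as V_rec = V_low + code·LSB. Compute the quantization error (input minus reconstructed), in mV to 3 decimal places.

0.345 mV

One LSB is 3 V / 2048 = 1.465 mV.
(2.3397 − 0)/0.00146484 = 1597.2352; ⌊·⌋ gives code 1597.
Code 1597 maps back to 0 + 1597×0.00146484 V = 2.3393555 V.
Difference: 0.000344531 V → 0.345 mV.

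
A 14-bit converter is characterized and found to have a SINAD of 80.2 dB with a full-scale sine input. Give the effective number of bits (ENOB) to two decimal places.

ENOB = (SINAD − 1.76) / 6.02 = (80.2 − 1.76)/6.02 = 13.030.

13.03 bits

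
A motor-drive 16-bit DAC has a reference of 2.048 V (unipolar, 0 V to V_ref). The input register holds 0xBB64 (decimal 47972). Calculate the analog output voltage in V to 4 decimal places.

1.4991 V

LSB = 2.048 V / 2^16 = 31.25 µV.
Code 0xBB64 = 47972 decimal.
V_out = 0 + 47972 × 3.125e-05 V = 1.49913 V.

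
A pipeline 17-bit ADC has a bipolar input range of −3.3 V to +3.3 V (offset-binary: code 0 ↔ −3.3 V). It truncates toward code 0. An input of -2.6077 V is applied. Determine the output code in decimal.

code 13748

With 131072 levels over 6.6 V, one step is 50.35 µV.
(V_in − V_low)/LSB = (-2.6077 − (−3.3)) / 5.0354e-05 = 13748.658.
⌊·⌋(13748.658) = 13748.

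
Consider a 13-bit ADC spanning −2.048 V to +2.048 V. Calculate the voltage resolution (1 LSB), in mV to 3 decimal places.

Full-scale span = 4.096 V.
LSB = 4.096 / 2^13 = 4.096 / 8192 = 0.0005 V = 0.500 mV.

0.500 mV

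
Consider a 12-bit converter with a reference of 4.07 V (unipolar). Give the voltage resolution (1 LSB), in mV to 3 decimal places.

Full-scale span = 4.07 V.
LSB = 4.07 / 2^12 = 4.07 / 4096 = 0.000993652 V = 0.994 mV.

0.994 mV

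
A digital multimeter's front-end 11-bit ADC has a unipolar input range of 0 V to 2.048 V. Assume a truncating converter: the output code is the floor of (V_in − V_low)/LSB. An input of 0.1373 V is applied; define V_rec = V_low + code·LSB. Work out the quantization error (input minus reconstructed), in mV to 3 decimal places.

0.300 mV

Step size: 2.048 V ÷ 2^11 = 1.000 mV.
Scaled input = 137.3000 LSBs, so code = 137.
V_rec = 0 + 137·0.001 = 0.137 V.
Difference: 0.0003 V → 0.300 mV.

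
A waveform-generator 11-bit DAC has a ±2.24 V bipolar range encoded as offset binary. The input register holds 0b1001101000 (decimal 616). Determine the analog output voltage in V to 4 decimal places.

LSB = 4.48 V / 2^11 = 2.188 mV.
Code 0b1001101000 = 616 decimal.
V_out = (−2.24) + 616 × 0.0021875 V = -0.8925 V.

-0.8925 V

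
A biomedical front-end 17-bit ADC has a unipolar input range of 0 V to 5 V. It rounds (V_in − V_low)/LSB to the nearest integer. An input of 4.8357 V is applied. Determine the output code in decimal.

code 126765

Full-scale span = 5 V; LSB = 5/2^17 = 38.15 µV.
Input sits at 126764.974 steps above V_low.
So the output code is 126765.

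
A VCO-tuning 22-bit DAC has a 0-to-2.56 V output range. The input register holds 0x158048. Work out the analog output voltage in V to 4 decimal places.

LSB = 2.56 V / 2^22 = 0.61 µV.
Code 0x158048 = 1409096 decimal.
V_out = 0 + 1409096 × 6.10352e-07 V = 0.860044 V.

0.8600 V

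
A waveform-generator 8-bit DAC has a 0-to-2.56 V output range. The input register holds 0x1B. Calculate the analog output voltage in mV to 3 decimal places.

LSB = 2.56 V / 2^8 = 10.000 mV.
Code 0x1B = 27 decimal.
V_out = 0 + 27 × 0.01 V = 0.27 V.
= 270.000 mV.

270.000 mV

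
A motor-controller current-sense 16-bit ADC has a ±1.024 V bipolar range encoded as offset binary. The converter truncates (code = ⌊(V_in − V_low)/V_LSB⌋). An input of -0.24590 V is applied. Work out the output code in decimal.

code 24899

LSB = 2.048 V / 65536 = 31.25 µV.
Input sits at 24899.200 steps above V_low.
So the output code is 24899.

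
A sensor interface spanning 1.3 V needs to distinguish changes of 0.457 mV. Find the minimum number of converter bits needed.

Number of steps required ≥ 1.3 V / 0.457 mV = 2844.64.
Need 2^N ≥ 2844.64; 2^11 = 2048, 2^12 = 4096.
Minimum N = 12.

12 bits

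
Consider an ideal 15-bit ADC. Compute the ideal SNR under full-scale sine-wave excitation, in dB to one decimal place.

92.1 dB

SNR ≈ 6.02·N + 1.76 dB = 6.02·15 + 1.76 = 92.06 dB.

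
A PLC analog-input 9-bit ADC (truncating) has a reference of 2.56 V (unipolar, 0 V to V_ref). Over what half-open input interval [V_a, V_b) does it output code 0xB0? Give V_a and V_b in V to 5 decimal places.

[0.88000 V, 0.88500 V)

LSB = 2.56/2^9 = 5.000 mV.
Code 0xB0 = 176 decimal.
V_a = V_low + 176·LSB = 0.88 V; V_b = V_low + 177·LSB = 0.885 V.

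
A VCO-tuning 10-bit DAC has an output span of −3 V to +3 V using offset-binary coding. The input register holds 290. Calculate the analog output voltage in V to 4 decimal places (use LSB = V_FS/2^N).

LSB = 6 V / 2^10 = 5.859 mV.
V_out = (−3) + 290 × 0.00585938 V = -1.30078 V.

-1.3008 V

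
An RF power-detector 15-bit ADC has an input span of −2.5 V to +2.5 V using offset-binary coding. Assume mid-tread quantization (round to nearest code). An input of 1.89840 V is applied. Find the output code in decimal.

With 32768 levels over 5 V, one step is 152.59 µV.
(V_in − V_low)/LSB = (1.89840 − (−2.5)) / 0.000152588 = 28825.354.
So the output code is 28825.

code 28825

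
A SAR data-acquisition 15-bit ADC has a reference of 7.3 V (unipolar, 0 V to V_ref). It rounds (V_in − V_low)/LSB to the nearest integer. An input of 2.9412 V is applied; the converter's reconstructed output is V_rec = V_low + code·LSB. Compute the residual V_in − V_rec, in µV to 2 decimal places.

80.62 µV

One LSB is 7.3 V / 32768 = 222.78 µV.
Scaled input = 13202.3619 LSBs, so code = 13202.
V_rec = 0 + 13202·0.000222778 = 2.9411194 V.
V_in − V_rec = 8.06152e-05 V = 80.62 µV.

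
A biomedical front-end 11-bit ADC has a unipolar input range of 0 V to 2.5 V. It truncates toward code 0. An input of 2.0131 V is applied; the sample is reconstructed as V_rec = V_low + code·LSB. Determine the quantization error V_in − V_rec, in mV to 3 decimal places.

LSB = 2.5/2^11 = 1.221 mV.
(V_in − V_low)/LSB = (2.0131 − 0)/0.0012207 = 1649.1315 → code 1649 (floor).
Reconstructed: 2.0129395 V.
Difference: 0.000160547 V → 0.161 mV.

0.161 mV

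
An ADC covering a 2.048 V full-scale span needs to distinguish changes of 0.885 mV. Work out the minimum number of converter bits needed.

Number of steps required ≥ 2.048 V / 0.885 mV = 2314.12.
Need 2^N ≥ 2314.12; 2^11 = 2048, 2^12 = 4096.
Minimum N = 12.

12 bits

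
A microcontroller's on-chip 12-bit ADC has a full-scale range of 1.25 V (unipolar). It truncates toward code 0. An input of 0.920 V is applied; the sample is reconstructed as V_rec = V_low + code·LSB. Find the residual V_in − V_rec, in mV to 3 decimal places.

Step size: 1.25 V ÷ 2^12 = 305.18 µV.
Scaled input = 3014.6560 LSBs, so code = 3014.
Reconstructed: 0.9197998 V.
Error = 0.920 − 0.9197998 = 0.000200195 V = 0.200 mV.

0.200 mV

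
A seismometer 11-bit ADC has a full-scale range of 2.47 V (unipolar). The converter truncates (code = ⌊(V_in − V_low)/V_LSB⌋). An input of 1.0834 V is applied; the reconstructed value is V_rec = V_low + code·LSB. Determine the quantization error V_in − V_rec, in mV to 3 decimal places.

LSB = 2.47/2^11 = 1.206 mV.
Scaled input = 898.3009 LSBs, so code = 898.
V_rec = 0 + 898·0.00120605 = 1.0830371 V.
Error = 1.0834 − 1.0830371 = 0.000362891 V = 0.363 mV.

0.363 mV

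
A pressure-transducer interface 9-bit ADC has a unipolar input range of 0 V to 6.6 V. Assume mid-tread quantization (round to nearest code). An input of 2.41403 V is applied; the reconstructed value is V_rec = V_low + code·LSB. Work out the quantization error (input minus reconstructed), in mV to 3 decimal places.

Step size: 6.6 V ÷ 2^9 = 12.891 mV.
(V_in − V_low)/LSB = (2.41403 − 0)/0.0128906 = 187.2702 → code 187 (round).
Reconstructed: 2.4105469 V.
Difference: 0.00348313 V → 3.483 mV.

3.483 mV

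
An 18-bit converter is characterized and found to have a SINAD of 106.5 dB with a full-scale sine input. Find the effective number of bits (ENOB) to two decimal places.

17.40 bits

ENOB = (SINAD − 1.76) / 6.02 = (106.5 − 1.76)/6.02 = 17.399.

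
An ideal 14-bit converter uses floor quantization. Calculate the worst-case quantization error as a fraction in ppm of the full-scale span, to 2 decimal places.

61.04 ppm

Truncating → worst-case error = 1 LSB = V_FS/2^14, so 1e+06/16384 = 61.0352 ppm of full scale.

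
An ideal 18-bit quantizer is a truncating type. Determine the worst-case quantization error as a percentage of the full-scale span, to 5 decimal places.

0.00038 %

Truncating → worst-case error = 1 LSB = V_FS/2^18, so 100/262144 = 0.00038147 % of full scale.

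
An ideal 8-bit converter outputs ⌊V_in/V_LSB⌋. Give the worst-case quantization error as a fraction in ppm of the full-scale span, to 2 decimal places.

Truncating → worst-case error = 1 LSB = V_FS/2^8, so 1e+06/256 = 3906.25 ppm of full scale.

3906.25 ppm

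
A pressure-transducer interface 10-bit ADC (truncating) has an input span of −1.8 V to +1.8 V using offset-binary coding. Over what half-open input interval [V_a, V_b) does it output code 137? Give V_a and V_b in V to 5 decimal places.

[-1.31836 V, -1.31484 V)

LSB = 3.6/2^10 = 3.516 mV.
V_a = V_low + 137·LSB = -1.31836 V; V_b = V_low + 138·LSB = -1.31484 V.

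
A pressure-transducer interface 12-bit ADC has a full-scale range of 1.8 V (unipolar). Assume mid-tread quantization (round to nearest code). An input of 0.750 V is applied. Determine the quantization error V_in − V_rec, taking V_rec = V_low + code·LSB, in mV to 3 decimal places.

-0.146 mV

One LSB is 1.8 V / 4096 = 439.45 µV.
Scaled input = 1706.6667 LSBs, so code = 1707.
V_rec = 0 + 1707·0.000439453 = 0.75014648 V.
Error = 0.750 − 0.75014648 = -0.000146484 V = -0.146 mV.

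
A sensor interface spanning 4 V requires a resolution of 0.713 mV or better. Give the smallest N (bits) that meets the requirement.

Number of steps required ≥ 4 V / 0.713 mV = 5610.10.
Need 2^N ≥ 5610.10; 2^12 = 4096, 2^13 = 8192.
Minimum N = 13.

13 bits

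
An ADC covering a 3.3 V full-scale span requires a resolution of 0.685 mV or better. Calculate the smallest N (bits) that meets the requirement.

Number of steps required ≥ 3.3 V / 0.685 mV = 4817.52.
Need 2^N ≥ 4817.52; 2^12 = 4096, 2^13 = 8192.
Minimum N = 13.

13 bits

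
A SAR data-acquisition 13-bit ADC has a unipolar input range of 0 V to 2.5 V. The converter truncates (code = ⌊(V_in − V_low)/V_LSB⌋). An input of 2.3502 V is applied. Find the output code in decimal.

code 7701

LSB = 2.5 V / 8192 = 305.18 µV.
(2.3502 − 0) / 0.000305176 = 7701.135 LSBs.
Floor → code 7701.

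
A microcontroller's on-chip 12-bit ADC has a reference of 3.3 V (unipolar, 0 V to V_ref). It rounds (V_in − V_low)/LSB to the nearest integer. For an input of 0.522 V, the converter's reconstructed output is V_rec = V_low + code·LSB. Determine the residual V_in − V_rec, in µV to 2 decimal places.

-70.31 µV

Step size: 3.3 V ÷ 2^12 = 0.806 mV.
Scaled input = 647.9127 LSBs, so code = 648.
Code 648 maps back to 0 + 648×0.000805664 V = 0.52207031 V.
V_in − V_rec = -7.03125e-05 V = -70.31 µV.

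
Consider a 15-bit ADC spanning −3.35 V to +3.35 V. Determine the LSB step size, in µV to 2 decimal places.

Full-scale span = 6.7 V.
LSB = 6.7 / 2^15 = 6.7 / 32768 = 0.000204468 V = 204.47 µV.

204.47 µV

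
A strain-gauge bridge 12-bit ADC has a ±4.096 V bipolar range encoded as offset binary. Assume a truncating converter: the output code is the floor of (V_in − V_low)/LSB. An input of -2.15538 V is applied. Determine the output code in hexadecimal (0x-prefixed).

code 0x3CA (decimal 970)

With 4096 levels over 8.192 V, one step is 2.000 mV.
(V_in − V_low)/LSB = (-2.15538 − (−4.096)) / 0.002 = 970.310.
So the output code is 970.
In hexadecimal (0x-prefixed): 0x3CA.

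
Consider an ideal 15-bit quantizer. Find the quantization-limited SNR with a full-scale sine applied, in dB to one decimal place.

SNR ≈ 6.02·N + 1.76 dB = 6.02·15 + 1.76 = 92.06 dB.

92.1 dB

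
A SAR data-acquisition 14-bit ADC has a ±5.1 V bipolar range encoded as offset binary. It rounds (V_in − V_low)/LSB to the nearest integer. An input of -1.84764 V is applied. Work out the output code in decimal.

Full-scale span = 10.2 V; LSB = 10.2/2^14 = 0.623 mV.
(V_in − V_low)/LSB = (-1.84764 − (−5.1)) / 0.000622559 = 5224.183.
So the output code is 5224.

code 5224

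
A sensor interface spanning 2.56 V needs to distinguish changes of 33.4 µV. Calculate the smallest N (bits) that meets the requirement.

17 bits

Number of steps required ≥ 2.56 V / 33.4 µV = 76646.71.
Need 2^N ≥ 76646.71; 2^16 = 65536, 2^17 = 131072.
Minimum N = 17.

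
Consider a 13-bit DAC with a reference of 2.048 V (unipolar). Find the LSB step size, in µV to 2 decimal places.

250.00 µV

Full-scale span = 2.048 V.
LSB = 2.048 / 2^13 = 2.048 / 8192 = 0.00025 V = 250.00 µV.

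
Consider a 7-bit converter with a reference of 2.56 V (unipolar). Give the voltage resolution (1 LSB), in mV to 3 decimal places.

Full-scale span = 2.56 V.
LSB = 2.56 / 2^7 = 2.56 / 128 = 0.02 V = 20.000 mV.

20.000 mV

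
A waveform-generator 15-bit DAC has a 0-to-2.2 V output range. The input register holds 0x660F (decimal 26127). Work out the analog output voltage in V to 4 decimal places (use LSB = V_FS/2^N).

LSB = 2.2 V / 2^15 = 67.14 µV.
Code 0x660F = 26127 decimal.
V_out = 0 + 26127 × 6.71387e-05 V = 1.75413 V.

1.7541 V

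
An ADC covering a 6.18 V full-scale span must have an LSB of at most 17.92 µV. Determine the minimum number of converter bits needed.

Number of steps required ≥ 6.18 V / 17.92 µV = 344866.07.
Need 2^N ≥ 344866.07; 2^18 = 262144, 2^19 = 524288.
Minimum N = 19.

19 bits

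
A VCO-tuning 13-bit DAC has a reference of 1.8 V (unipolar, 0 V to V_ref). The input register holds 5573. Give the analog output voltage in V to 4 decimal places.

LSB = 1.8 V / 2^13 = 219.73 µV.
V_out = 0 + 5573 × 0.000219727 V = 1.22454 V.

1.2245 V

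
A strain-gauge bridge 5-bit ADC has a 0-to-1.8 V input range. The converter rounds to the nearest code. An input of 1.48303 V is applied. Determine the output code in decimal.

LSB = 1.8 V / 32 = 56.250 mV.
(1.48303 − 0) / 0.05625 = 26.365 LSBs.
So the output code is 26.

code 26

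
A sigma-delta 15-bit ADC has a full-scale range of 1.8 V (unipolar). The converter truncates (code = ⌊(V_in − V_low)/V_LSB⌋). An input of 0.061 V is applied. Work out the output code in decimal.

LSB = 1.8 V / 32768 = 54.93 µV.
Input sits at 1110.471 steps above V_low.
So the output code is 1110.

code 1110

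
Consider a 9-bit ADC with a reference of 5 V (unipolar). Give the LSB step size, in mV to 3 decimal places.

9.766 mV

Full-scale span = 5 V.
LSB = 5 / 2^9 = 5 / 512 = 0.00976562 V = 9.766 mV.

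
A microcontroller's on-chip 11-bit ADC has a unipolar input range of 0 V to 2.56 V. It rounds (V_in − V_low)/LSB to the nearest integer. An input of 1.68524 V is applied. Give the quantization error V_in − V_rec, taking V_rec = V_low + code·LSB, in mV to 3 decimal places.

0.240 mV

One LSB is 2.56 V / 2048 = 1.250 mV.
(V_in − V_low)/LSB = (1.68524 − 0)/0.00125 = 1348.1920 → code 1348 (round).
Reconstructed: 1.685 V.
Error = 1.68524 − 1.685 = 0.00024 V = 0.240 mV.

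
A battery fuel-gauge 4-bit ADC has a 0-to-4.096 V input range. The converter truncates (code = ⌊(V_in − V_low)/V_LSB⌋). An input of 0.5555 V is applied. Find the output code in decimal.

LSB = 4.096 V / 16 = 256.000 mV.
(0.5555 − 0) / 0.256 = 2.170 LSBs.
So the output code is 2.

code 2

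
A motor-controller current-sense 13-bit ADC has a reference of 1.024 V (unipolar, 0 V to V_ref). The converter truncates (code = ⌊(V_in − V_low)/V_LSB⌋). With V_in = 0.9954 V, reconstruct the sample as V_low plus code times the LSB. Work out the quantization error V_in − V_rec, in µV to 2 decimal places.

One LSB is 1.024 V / 8192 = 125.00 µV.
Scaled input = 7963.2000 LSBs, so code = 7963.
V_rec = 0 + 7963·0.000125 = 0.995375 V.
V_in − V_rec = 2.5e-05 V = 25.00 µV.

25.00 µV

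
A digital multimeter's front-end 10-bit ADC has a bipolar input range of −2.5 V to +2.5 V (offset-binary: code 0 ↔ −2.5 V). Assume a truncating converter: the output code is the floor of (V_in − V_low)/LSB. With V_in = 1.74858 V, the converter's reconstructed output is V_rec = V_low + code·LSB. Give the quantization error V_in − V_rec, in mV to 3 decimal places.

0.533 mV

Step size: 5 V ÷ 2^10 = 4.883 mV.
(V_in − V_low)/LSB = (1.74858 − (−2.5))/0.00488281 = 870.1092 → code 870 (floor).
Code 870 maps back to (−2.5) + 870×0.00488281 V = 1.7480469 V.
Difference: 0.000533125 V → 0.533 mV.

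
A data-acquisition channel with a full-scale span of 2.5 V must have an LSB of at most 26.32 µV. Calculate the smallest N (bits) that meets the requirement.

Number of steps required ≥ 2.5 V / 26.32 µV = 94984.80.
Need 2^N ≥ 94984.80; 2^16 = 65536, 2^17 = 131072.
Minimum N = 17.

17 bits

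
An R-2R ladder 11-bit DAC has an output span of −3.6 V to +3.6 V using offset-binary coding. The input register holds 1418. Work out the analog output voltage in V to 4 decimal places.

1.3852 V

LSB = 7.2 V / 2^11 = 3.516 mV.
V_out = (−3.6) + 1418 × 0.00351563 V = 1.38516 V.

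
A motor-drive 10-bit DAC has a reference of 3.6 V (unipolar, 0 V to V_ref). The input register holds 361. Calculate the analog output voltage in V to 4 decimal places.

LSB = 3.6 V / 2^10 = 3.516 mV.
V_out = 0 + 361 × 0.00351563 V = 1.26914 V.

1.2691 V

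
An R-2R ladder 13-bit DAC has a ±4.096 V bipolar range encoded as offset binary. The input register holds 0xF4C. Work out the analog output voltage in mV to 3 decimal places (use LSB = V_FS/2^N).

-180.000 mV

LSB = 8.192 V / 2^13 = 1.000 mV.
Code 0xF4C = 3916 decimal.
V_out = (−4.096) + 3916 × 0.001 V = -0.18 V.
= -180.000 mV.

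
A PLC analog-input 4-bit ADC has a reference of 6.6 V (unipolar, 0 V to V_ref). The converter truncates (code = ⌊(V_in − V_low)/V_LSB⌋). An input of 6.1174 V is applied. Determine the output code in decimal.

code 14

LSB = 6.6 V / 16 = 412.500 mV.
(6.1174 − 0) / 0.4125 = 14.830 LSBs.
⌊·⌋(14.830) = 14.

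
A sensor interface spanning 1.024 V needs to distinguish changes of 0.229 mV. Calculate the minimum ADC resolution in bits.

13 bits

Number of steps required ≥ 1.024 V / 0.229 mV = 4471.62.
Need 2^N ≥ 4471.62; 2^12 = 4096, 2^13 = 8192.
Minimum N = 13.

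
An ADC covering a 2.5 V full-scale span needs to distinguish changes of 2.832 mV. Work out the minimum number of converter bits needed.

Number of steps required ≥ 2.5 V / 2.832 mV = 882.77.
Need 2^N ≥ 882.77; 2^9 = 512, 2^10 = 1024.
Minimum N = 10.

10 bits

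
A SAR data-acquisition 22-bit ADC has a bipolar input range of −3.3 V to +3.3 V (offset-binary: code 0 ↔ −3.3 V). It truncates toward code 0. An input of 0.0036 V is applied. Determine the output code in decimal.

code 2099439

With 4194304 levels over 6.6 V, one step is 1.57 µV.
Input sits at 2099439.802 steps above V_low.
Floor → code 2099439.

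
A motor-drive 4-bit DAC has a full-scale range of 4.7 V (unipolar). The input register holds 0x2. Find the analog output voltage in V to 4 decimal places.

0.5875 V

LSB = 4.7 V / 2^4 = 293.750 mV.
Code 0x2 = 2 decimal.
V_out = 0 + 2 × 0.29375 V = 0.5875 V.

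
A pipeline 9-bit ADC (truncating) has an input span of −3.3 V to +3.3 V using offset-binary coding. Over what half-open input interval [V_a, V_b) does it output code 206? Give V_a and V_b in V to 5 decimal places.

LSB = 6.6/2^9 = 12.891 mV.
V_a = V_low + 206·LSB = -0.644531 V; V_b = V_low + 207·LSB = -0.631641 V.

[-0.64453 V, -0.63164 V)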